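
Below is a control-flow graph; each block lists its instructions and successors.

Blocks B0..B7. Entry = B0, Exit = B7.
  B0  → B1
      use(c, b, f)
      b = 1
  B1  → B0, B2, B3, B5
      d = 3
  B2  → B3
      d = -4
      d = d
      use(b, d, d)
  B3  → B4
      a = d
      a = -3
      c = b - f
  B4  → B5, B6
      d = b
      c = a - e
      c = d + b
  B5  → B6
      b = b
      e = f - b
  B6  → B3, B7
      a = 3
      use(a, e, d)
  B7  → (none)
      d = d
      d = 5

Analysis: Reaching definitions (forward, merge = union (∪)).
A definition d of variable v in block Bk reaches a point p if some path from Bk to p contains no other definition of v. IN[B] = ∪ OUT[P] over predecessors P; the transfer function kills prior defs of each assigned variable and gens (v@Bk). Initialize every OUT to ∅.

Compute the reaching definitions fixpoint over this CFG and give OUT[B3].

Answer: {a@B3, b@B0, b@B5, c@B3, d@B1, d@B2, d@B4, e@B5}

Working:
Converged values:
  B0: | IN={b@B0, d@B1} | OUT={b@B0, d@B1}
  B1: | IN={b@B0, d@B1} | OUT={b@B0, d@B1}
  B2: | IN={b@B0, d@B1} | OUT={b@B0, d@B2}
  B3: | IN={a@B6, b@B0, b@B5, c@B4, d@B1, d@B2, d@B4, e@B5} | OUT={a@B3, b@B0, b@B5, c@B3, d@B1, d@B2, d@B4, e@B5}
  B4: | IN={a@B3, b@B0, b@B5, c@B3, d@B1, d@B2, d@B4, e@B5} | OUT={a@B3, b@B0, b@B5, c@B4, d@B4, e@B5}
  B5: | IN={a@B3, b@B0, b@B5, c@B4, d@B1, d@B4, e@B5} | OUT={a@B3, b@B5, c@B4, d@B1, d@B4, e@B5}
  B6: | IN={a@B3, b@B0, b@B5, c@B4, d@B1, d@B4, e@B5} | OUT={a@B6, b@B0, b@B5, c@B4, d@B1, d@B4, e@B5}
  B7: | IN={a@B6, b@B0, b@B5, c@B4, d@B1, d@B4, e@B5} | OUT={a@B6, b@B0, b@B5, c@B4, d@B7, e@B5}

Merge at B3: IN[B3] = OUT[B1] ⊔ OUT[B2] ⊔ OUT[B6] = {a@B6, b@B0, b@B5, c@B4, d@B1, d@B2, d@B4, e@B5}
Applying B3's transfer function to that IN value gives OUT[B3] (row B3 above).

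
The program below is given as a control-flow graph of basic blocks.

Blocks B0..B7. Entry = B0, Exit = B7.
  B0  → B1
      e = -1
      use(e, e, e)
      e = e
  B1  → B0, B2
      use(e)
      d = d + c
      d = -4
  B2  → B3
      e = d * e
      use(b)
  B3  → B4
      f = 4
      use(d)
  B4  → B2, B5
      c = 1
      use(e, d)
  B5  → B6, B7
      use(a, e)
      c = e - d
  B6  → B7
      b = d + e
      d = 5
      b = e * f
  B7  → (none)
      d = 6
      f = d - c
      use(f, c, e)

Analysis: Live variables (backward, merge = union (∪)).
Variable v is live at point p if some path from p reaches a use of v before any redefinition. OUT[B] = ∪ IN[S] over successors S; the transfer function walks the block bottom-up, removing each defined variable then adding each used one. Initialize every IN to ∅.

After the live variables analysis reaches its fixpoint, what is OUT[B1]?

Per-block solution:
  B0:  IN={a, b, c, d}  OUT={a, b, c, d, e}
  B1:  IN={a, b, c, d, e}  OUT={a, b, c, d, e}
  B2:  IN={a, b, d, e}  OUT={a, b, d, e}
  B3:  IN={a, b, d, e}  OUT={a, b, d, e, f}
  B4:  IN={a, b, d, e, f}  OUT={a, b, d, e, f}
  B5:  IN={a, d, e, f}  OUT={c, d, e, f}
  B6:  IN={c, d, e, f}  OUT={c, e}
  B7:  IN={c, e}  OUT={}

Merge at B1: OUT[B1] = IN[B0] ⊔ IN[B2] = {a, b, c, d, e}

Answer: {a, b, c, d, e}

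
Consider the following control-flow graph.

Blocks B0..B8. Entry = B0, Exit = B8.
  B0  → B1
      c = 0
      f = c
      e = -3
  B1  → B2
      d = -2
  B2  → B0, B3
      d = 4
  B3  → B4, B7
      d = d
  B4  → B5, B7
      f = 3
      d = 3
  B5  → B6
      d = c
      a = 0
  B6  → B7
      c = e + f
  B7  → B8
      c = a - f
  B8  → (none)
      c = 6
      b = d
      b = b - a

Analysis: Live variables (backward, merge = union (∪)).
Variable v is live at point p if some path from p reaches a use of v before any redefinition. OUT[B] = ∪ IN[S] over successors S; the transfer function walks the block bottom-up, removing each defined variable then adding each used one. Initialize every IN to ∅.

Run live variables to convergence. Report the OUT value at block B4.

Answer: {a, c, d, e, f}

Working:
Fixpoint table:
  B0:   IN={a}   OUT={a, c, e, f}
  B1:   IN={a, c, e, f}   OUT={a, c, e, f}
  B2:   IN={a, c, e, f}   OUT={a, c, d, e, f}
  B3:   IN={a, c, d, e, f}   OUT={a, c, d, e, f}
  B4:   IN={a, c, e}   OUT={a, c, d, e, f}
  B5:   IN={c, e, f}   OUT={a, d, e, f}
  B6:   IN={a, d, e, f}   OUT={a, d, f}
  B7:   IN={a, d, f}   OUT={a, d}
  B8:   IN={a, d}   OUT={}

Merge at B4: OUT[B4] = IN[B5] ⊔ IN[B7] = {a, c, d, e, f}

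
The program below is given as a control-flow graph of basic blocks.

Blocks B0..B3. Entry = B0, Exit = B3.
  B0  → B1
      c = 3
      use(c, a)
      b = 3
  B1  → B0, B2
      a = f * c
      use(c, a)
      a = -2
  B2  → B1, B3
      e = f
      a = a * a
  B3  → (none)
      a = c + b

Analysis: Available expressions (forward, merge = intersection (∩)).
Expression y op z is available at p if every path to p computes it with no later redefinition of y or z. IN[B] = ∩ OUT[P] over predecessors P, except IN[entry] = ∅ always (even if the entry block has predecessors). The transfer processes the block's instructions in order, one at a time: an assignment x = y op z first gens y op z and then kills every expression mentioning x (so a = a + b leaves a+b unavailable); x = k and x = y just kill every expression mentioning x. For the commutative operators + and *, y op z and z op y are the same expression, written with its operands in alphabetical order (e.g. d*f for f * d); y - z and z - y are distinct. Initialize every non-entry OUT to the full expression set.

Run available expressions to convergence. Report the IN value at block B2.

Per-block solution:
  B0:   IN={}   OUT={}
  B1:   IN={}   OUT={c*f}
  B2:   IN={c*f}   OUT={c*f}
  B3:   IN={c*f}   OUT={b+c, c*f}

Merge at B2: IN[B2] = OUT[B1] = {c*f}

Answer: {c*f}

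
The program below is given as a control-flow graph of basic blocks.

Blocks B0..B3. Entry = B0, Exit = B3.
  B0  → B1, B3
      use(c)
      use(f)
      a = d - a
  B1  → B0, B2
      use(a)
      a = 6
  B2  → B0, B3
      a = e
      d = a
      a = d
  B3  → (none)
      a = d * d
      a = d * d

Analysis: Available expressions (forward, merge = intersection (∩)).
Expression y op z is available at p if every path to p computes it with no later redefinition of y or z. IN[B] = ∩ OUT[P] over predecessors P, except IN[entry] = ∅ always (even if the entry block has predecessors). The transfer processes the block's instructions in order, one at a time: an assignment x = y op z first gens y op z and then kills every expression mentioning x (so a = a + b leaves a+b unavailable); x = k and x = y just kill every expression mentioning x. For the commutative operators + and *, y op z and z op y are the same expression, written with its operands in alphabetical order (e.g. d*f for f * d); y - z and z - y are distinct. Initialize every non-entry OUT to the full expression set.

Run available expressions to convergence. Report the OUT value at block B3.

Answer: {d*d}

Working:
Fixpoint table:
  B0:  IN={}  OUT={}
  B1:  IN={}  OUT={}
  B2:  IN={}  OUT={}
  B3:  IN={}  OUT={d*d}

Merge at B3: IN[B3] = OUT[B0] ∩ OUT[B2] = {}
Applying B3's transfer function to that IN value gives OUT[B3] (row B3 above).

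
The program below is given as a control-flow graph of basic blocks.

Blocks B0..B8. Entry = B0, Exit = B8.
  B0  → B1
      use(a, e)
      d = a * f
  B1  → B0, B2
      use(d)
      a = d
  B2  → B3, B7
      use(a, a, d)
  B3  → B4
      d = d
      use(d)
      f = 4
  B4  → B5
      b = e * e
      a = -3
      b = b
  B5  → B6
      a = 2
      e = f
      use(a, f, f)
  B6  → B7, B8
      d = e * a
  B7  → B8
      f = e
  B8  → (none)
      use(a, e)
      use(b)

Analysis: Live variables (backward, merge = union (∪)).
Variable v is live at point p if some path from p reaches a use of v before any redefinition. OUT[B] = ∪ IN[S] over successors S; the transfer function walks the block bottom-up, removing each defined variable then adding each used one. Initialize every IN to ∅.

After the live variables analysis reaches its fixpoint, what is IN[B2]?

Per-block solution:
  B0: | IN={a, b, e, f} | OUT={b, d, e, f}
  B1: | IN={b, d, e, f} | OUT={a, b, d, e, f}
  B2: | IN={a, b, d, e} | OUT={a, b, d, e}
  B3: | IN={d, e} | OUT={e, f}
  B4: | IN={e, f} | OUT={b, f}
  B5: | IN={b, f} | OUT={a, b, e}
  B6: | IN={a, b, e} | OUT={a, b, e}
  B7: | IN={a, b, e} | OUT={a, b, e}
  B8: | IN={a, b, e} | OUT={}

Merge at B2: OUT[B2] = IN[B3] ⊔ IN[B7] = {a, b, d, e}
Applying B2's transfer function to that OUT value gives IN[B2] (row B2 above).

Answer: {a, b, d, e}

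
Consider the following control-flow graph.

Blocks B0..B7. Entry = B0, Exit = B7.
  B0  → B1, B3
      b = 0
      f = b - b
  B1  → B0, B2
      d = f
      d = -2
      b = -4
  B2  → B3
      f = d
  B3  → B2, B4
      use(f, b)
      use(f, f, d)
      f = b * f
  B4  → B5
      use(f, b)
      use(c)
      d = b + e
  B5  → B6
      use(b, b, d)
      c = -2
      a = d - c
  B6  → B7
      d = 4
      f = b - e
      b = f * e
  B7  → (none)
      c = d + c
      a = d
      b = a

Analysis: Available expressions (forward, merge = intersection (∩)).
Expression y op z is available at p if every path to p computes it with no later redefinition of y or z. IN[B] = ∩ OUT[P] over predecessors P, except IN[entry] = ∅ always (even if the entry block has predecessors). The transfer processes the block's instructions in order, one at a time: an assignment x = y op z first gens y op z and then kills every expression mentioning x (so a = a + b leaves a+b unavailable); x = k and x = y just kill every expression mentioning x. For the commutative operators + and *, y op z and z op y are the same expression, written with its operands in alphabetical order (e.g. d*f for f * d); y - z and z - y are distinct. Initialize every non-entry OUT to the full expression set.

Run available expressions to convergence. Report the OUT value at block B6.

Per-block solution:
  B0:   IN={}   OUT={b-b}
  B1:   IN={b-b}   OUT={}
  B2:   IN={}   OUT={}
  B3:   IN={}   OUT={}
  B4:   IN={}   OUT={b+e}
  B5:   IN={b+e}   OUT={b+e, d-c}
  B6:   IN={b+e, d-c}   OUT={e*f}
  B7:   IN={e*f}   OUT={e*f}

Merge at B6: IN[B6] = OUT[B5] = {b+e, d-c}
Applying B6's transfer function to that IN value gives OUT[B6] (row B6 above).

Answer: {e*f}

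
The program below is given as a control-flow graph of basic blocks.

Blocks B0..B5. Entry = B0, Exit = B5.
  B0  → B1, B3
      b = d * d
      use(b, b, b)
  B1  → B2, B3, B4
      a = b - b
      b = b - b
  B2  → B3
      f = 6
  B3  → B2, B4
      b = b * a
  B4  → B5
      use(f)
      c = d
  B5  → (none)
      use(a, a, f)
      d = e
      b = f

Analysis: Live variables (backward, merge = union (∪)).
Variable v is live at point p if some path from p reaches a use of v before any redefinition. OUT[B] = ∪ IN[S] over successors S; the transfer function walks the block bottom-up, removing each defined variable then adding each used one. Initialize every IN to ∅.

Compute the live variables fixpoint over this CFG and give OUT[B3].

Per-block solution:
  B0: | IN={a, d, e, f} | OUT={a, b, d, e, f}
  B1: | IN={b, d, e, f} | OUT={a, b, d, e, f}
  B2: | IN={a, b, d, e} | OUT={a, b, d, e, f}
  B3: | IN={a, b, d, e, f} | OUT={a, b, d, e, f}
  B4: | IN={a, d, e, f} | OUT={a, e, f}
  B5: | IN={a, e, f} | OUT={}

Merge at B3: OUT[B3] = IN[B2] ⊔ IN[B4] = {a, b, d, e, f}

Answer: {a, b, d, e, f}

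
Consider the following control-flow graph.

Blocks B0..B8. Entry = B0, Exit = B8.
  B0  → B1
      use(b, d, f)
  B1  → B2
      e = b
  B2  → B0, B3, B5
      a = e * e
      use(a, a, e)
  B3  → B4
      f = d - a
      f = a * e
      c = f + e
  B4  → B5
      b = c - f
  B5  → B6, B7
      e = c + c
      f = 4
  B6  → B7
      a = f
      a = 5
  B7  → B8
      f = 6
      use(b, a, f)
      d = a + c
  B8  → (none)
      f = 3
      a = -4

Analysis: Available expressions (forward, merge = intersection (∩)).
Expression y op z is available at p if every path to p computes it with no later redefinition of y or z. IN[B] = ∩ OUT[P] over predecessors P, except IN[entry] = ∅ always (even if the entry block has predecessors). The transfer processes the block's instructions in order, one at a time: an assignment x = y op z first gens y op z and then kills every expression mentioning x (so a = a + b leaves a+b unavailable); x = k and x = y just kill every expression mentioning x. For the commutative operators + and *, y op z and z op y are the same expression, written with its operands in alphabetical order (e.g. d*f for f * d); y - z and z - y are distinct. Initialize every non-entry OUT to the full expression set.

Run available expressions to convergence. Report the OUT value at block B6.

Answer: {c+c}

Trace:
Per-block solution:
  B0:  IN={}  OUT={}
  B1:  IN={}  OUT={}
  B2:  IN={}  OUT={e*e}
  B3:  IN={e*e}  OUT={a*e, d-a, e*e, e+f}
  B4:  IN={a*e, d-a, e*e, e+f}  OUT={a*e, c-f, d-a, e*e, e+f}
  B5:  IN={e*e}  OUT={c+c}
  B6:  IN={c+c}  OUT={c+c}
  B7:  IN={c+c}  OUT={a+c, c+c}
  B8:  IN={a+c, c+c}  OUT={c+c}

Merge at B6: IN[B6] = OUT[B5] = {c+c}
Applying B6's transfer function to that IN value gives OUT[B6] (row B6 above).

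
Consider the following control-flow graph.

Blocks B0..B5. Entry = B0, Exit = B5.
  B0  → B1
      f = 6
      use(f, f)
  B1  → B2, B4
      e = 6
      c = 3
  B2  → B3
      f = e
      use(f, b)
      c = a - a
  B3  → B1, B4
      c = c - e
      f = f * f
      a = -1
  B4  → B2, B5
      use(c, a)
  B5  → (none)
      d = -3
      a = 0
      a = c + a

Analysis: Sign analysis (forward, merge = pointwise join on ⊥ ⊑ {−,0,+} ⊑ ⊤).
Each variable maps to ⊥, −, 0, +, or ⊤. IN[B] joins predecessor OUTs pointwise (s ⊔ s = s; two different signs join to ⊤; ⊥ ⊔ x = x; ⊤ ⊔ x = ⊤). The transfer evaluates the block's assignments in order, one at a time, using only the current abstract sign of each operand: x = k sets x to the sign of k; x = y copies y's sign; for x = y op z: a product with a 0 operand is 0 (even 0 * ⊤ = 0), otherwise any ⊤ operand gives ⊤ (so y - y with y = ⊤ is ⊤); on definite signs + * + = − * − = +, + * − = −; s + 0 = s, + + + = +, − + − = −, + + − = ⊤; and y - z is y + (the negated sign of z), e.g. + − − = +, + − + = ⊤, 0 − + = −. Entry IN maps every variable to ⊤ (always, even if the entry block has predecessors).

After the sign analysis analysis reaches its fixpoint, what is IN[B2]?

Fixpoint table:
  B0:  IN=(all ⊤)  OUT={f:+; rest ⊤}
  B1:  IN={f:+; rest ⊤}  OUT={c:+, e:+, f:+; rest ⊤}
  B2:  IN={e:+, f:+; rest ⊤}  OUT={e:+, f:+; rest ⊤}
  B3:  IN={e:+, f:+; rest ⊤}  OUT={a:-, e:+, f:+; rest ⊤}
  B4:  IN={e:+, f:+; rest ⊤}  OUT={e:+, f:+; rest ⊤}
  B5:  IN={e:+, f:+; rest ⊤}  OUT={d:-, e:+, f:+; rest ⊤}

Merge at B2: IN[B2] = OUT[B1] ⊔ OUT[B4] = {a: ⊤, b: ⊤, c: ⊤, d: ⊤, e: +, f: +}

Answer: {a: ⊤, b: ⊤, c: ⊤, d: ⊤, e: +, f: +}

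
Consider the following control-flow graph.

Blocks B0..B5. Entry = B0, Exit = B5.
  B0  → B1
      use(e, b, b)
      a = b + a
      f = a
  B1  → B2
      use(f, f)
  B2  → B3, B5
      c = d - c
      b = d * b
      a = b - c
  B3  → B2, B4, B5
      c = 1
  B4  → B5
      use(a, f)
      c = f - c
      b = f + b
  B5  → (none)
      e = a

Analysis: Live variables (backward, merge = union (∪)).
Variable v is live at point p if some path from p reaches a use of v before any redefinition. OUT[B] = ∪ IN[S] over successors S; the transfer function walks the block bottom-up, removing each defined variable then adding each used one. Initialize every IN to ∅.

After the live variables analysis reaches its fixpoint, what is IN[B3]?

Fixpoint table:
  B0:   IN={a, b, c, d, e}   OUT={b, c, d, f}
  B1:   IN={b, c, d, f}   OUT={b, c, d, f}
  B2:   IN={b, c, d, f}   OUT={a, b, d, f}
  B3:   IN={a, b, d, f}   OUT={a, b, c, d, f}
  B4:   IN={a, b, c, f}   OUT={a}
  B5:   IN={a}   OUT={}

Merge at B3: OUT[B3] = IN[B2] ⊔ IN[B4] ⊔ IN[B5] = {a, b, c, d, f}
Applying B3's transfer function to that OUT value gives IN[B3] (row B3 above).

Answer: {a, b, d, f}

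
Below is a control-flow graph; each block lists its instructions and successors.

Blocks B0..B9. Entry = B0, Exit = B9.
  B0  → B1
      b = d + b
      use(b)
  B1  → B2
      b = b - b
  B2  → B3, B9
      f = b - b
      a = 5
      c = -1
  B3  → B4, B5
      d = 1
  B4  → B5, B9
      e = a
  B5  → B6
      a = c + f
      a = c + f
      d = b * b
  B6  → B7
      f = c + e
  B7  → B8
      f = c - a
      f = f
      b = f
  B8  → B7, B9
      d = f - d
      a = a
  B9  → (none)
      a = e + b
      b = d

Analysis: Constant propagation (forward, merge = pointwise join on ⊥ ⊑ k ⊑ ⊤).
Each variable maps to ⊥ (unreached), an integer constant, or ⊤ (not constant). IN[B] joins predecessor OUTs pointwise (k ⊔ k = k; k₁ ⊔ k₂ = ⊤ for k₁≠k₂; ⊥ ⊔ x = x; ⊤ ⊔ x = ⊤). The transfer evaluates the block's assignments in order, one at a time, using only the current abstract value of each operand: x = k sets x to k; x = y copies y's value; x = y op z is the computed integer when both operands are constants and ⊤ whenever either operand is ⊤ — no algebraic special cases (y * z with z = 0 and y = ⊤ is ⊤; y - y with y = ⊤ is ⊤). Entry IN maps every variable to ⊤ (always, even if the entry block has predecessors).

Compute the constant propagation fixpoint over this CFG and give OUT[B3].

Per-block solution:
  B0: | IN=(all ⊤) | OUT=(all ⊤)
  B1: | IN=(all ⊤) | OUT=(all ⊤)
  B2: | IN=(all ⊤) | OUT={a:5, c:-1; rest ⊤}
  B3: | IN={a:5, c:-1; rest ⊤} | OUT={a:5, c:-1, d:1; rest ⊤}
  B4: | IN={a:5, c:-1, d:1; rest ⊤} | OUT={a:5, c:-1, d:1, e:5; rest ⊤}
  B5: | IN={a:5, c:-1, d:1; rest ⊤} | OUT={c:-1; rest ⊤}
  B6: | IN={c:-1; rest ⊤} | OUT={c:-1; rest ⊤}
  B7: | IN={c:-1; rest ⊤} | OUT={c:-1; rest ⊤}
  B8: | IN={c:-1; rest ⊤} | OUT={c:-1; rest ⊤}
  B9: | IN={c:-1; rest ⊤} | OUT={c:-1; rest ⊤}

Merge at B3: IN[B3] = OUT[B2] = {a: 5, b: ⊤, c: -1, d: ⊤, e: ⊤, f: ⊤}
Applying B3's transfer function to that IN value gives OUT[B3] (row B3 above).

Answer: {a: 5, b: ⊤, c: -1, d: 1, e: ⊤, f: ⊤}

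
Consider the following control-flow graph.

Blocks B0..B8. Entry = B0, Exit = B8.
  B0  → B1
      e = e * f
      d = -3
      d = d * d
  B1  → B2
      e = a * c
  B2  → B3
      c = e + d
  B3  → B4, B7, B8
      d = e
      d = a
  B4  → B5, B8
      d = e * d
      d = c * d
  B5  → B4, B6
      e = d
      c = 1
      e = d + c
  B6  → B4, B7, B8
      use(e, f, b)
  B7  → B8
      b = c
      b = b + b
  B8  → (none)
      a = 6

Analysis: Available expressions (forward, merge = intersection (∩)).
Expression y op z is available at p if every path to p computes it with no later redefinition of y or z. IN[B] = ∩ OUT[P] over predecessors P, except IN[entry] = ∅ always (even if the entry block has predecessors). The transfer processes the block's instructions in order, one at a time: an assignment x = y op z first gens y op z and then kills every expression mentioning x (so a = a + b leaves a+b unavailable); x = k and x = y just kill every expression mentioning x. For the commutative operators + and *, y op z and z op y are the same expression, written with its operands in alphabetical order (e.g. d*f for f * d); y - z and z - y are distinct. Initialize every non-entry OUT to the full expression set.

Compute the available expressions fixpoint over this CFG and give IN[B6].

Per-block solution:
  B0:   IN={}   OUT={}
  B1:   IN={}   OUT={a*c}
  B2:   IN={a*c}   OUT={d+e}
  B3:   IN={d+e}   OUT={}
  B4:   IN={}   OUT={}
  B5:   IN={}   OUT={c+d}
  B6:   IN={c+d}   OUT={c+d}
  B7:   IN={}   OUT={}
  B8:   IN={}   OUT={}

Merge at B6: IN[B6] = OUT[B5] = {c+d}

Answer: {c+d}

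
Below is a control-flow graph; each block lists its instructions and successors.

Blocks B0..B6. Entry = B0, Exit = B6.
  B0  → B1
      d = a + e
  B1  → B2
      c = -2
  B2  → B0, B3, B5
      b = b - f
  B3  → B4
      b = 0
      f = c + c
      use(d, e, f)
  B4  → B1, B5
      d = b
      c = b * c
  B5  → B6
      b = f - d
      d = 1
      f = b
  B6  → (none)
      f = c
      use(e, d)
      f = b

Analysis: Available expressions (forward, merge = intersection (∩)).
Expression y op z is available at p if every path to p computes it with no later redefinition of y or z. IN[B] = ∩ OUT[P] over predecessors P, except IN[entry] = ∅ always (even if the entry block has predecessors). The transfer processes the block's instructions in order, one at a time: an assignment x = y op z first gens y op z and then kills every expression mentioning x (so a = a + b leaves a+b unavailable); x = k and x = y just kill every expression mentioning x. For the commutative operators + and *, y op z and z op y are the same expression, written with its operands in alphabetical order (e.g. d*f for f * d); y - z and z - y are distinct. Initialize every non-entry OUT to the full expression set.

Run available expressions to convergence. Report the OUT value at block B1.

Per-block solution:
  B0: | IN={} | OUT={a+e}
  B1: | IN={a+e} | OUT={a+e}
  B2: | IN={a+e} | OUT={a+e}
  B3: | IN={a+e} | OUT={a+e, c+c}
  B4: | IN={a+e, c+c} | OUT={a+e}
  B5: | IN={a+e} | OUT={a+e}
  B6: | IN={a+e} | OUT={a+e}

Merge at B1: IN[B1] = OUT[B0] ∩ OUT[B4] = {a+e}
Applying B1's transfer function to that IN value gives OUT[B1] (row B1 above).

Answer: {a+e}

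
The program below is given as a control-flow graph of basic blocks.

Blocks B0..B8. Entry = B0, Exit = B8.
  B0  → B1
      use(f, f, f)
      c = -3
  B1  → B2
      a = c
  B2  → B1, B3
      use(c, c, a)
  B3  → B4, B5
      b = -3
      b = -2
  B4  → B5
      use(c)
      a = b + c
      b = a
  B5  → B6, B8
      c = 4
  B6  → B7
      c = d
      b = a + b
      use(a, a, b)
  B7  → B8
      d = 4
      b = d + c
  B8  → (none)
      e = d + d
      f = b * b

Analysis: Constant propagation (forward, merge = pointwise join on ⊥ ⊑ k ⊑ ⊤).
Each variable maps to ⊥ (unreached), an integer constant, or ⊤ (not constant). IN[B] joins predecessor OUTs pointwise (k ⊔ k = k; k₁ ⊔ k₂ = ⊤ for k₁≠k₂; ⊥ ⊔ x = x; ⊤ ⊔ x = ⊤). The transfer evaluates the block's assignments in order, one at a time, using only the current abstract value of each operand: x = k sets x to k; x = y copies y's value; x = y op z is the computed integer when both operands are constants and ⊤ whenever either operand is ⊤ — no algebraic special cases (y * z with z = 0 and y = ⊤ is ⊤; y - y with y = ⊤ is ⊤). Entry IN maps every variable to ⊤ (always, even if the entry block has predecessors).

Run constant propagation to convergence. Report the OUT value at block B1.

Answer: {a: -3, b: ⊤, c: -3, d: ⊤, e: ⊤, f: ⊤}

Derivation:
Converged values:
  B0:   IN=(all ⊤)   OUT={c:-3; rest ⊤}
  B1:   IN={c:-3; rest ⊤}   OUT={a:-3, c:-3; rest ⊤}
  B2:   IN={a:-3, c:-3; rest ⊤}   OUT={a:-3, c:-3; rest ⊤}
  B3:   IN={a:-3, c:-3; rest ⊤}   OUT={a:-3, b:-2, c:-3; rest ⊤}
  B4:   IN={a:-3, b:-2, c:-3; rest ⊤}   OUT={a:-5, b:-5, c:-3; rest ⊤}
  B5:   IN={c:-3; rest ⊤}   OUT={c:4; rest ⊤}
  B6:   IN={c:4; rest ⊤}   OUT=(all ⊤)
  B7:   IN=(all ⊤)   OUT={d:4; rest ⊤}
  B8:   IN=(all ⊤)   OUT=(all ⊤)

Merge at B1: IN[B1] = OUT[B0] ⊔ OUT[B2] = {a: ⊤, b: ⊤, c: -3, d: ⊤, e: ⊤, f: ⊤}
Applying B1's transfer function to that IN value gives OUT[B1] (row B1 above).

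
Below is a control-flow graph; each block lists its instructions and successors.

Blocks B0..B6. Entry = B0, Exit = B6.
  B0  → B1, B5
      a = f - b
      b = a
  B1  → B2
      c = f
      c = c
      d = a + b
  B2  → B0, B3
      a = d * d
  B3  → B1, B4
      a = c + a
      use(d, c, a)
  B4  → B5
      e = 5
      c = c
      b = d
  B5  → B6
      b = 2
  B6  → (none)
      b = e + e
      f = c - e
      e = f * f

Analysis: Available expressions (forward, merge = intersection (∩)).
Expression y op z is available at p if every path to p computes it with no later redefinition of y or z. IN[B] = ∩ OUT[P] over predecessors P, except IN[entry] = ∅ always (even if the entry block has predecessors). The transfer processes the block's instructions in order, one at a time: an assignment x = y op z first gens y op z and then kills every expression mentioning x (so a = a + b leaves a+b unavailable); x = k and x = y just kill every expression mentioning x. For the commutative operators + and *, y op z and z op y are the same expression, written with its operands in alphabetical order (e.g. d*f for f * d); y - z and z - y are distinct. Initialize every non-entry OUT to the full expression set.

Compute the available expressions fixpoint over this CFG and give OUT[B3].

Answer: {d*d}

Working:
Converged values:
  B0:  IN={}  OUT={}
  B1:  IN={}  OUT={a+b}
  B2:  IN={a+b}  OUT={d*d}
  B3:  IN={d*d}  OUT={d*d}
  B4:  IN={d*d}  OUT={d*d}
  B5:  IN={}  OUT={}
  B6:  IN={}  OUT={f*f}

Merge at B3: IN[B3] = OUT[B2] = {d*d}
Applying B3's transfer function to that IN value gives OUT[B3] (row B3 above).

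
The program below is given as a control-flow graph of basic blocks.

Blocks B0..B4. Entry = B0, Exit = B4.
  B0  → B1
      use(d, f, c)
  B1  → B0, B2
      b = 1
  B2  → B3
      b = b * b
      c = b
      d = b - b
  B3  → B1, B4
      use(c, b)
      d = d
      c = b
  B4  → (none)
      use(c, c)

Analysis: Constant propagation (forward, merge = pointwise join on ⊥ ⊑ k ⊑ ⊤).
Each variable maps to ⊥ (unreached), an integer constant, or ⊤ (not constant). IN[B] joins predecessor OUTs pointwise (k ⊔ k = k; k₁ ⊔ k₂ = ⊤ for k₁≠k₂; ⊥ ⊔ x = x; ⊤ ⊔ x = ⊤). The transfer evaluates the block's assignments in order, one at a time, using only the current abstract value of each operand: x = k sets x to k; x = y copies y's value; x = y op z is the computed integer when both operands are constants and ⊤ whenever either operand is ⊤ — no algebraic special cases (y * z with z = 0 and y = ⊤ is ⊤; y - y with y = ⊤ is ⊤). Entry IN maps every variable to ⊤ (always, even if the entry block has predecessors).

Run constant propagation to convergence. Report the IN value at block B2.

Answer: {a: ⊤, b: 1, c: ⊤, d: ⊤, e: ⊤, f: ⊤}

Trace:
Per-block solution:
  B0: | IN=(all ⊤) | OUT=(all ⊤)
  B1: | IN=(all ⊤) | OUT={b:1; rest ⊤}
  B2: | IN={b:1; rest ⊤} | OUT={b:1, c:1, d:0; rest ⊤}
  B3: | IN={b:1, c:1, d:0; rest ⊤} | OUT={b:1, c:1, d:0; rest ⊤}
  B4: | IN={b:1, c:1, d:0; rest ⊤} | OUT={b:1, c:1, d:0; rest ⊤}

Merge at B2: IN[B2] = OUT[B1] = {a: ⊤, b: 1, c: ⊤, d: ⊤, e: ⊤, f: ⊤}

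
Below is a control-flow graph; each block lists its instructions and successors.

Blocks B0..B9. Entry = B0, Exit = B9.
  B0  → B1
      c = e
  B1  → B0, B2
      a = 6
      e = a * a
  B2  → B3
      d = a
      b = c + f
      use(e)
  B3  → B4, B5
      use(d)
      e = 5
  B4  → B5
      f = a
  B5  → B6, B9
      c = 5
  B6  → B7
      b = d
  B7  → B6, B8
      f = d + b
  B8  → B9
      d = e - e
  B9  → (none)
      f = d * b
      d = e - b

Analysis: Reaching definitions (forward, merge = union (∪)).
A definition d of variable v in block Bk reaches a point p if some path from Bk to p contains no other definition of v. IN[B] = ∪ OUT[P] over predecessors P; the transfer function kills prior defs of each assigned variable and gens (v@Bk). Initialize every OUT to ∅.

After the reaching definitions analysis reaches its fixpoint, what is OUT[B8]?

Fixpoint table:
  B0:   IN={a@B1, c@B0, e@B1}   OUT={a@B1, c@B0, e@B1}
  B1:   IN={a@B1, c@B0, e@B1}   OUT={a@B1, c@B0, e@B1}
  B2:   IN={a@B1, c@B0, e@B1}   OUT={a@B1, b@B2, c@B0, d@B2, e@B1}
  B3:   IN={a@B1, b@B2, c@B0, d@B2, e@B1}   OUT={a@B1, b@B2, c@B0, d@B2, e@B3}
  B4:   IN={a@B1, b@B2, c@B0, d@B2, e@B3}   OUT={a@B1, b@B2, c@B0, d@B2, e@B3, f@B4}
  B5:   IN={a@B1, b@B2, c@B0, d@B2, e@B3, f@B4}   OUT={a@B1, b@B2, c@B5, d@B2, e@B3, f@B4}
  B6:   IN={a@B1, b@B2, b@B6, c@B5, d@B2, e@B3, f@B4, f@B7}   OUT={a@B1, b@B6, c@B5, d@B2, e@B3, f@B4, f@B7}
  B7:   IN={a@B1, b@B6, c@B5, d@B2, e@B3, f@B4, f@B7}   OUT={a@B1, b@B6, c@B5, d@B2, e@B3, f@B7}
  B8:   IN={a@B1, b@B6, c@B5, d@B2, e@B3, f@B7}   OUT={a@B1, b@B6, c@B5, d@B8, e@B3, f@B7}
  B9:   IN={a@B1, b@B2, b@B6, c@B5, d@B2, d@B8, e@B3, f@B4, f@B7}   OUT={a@B1, b@B2, b@B6, c@B5, d@B9, e@B3, f@B9}

Merge at B8: IN[B8] = OUT[B7] = {a@B1, b@B6, c@B5, d@B2, e@B3, f@B7}
Applying B8's transfer function to that IN value gives OUT[B8] (row B8 above).

Answer: {a@B1, b@B6, c@B5, d@B8, e@B3, f@B7}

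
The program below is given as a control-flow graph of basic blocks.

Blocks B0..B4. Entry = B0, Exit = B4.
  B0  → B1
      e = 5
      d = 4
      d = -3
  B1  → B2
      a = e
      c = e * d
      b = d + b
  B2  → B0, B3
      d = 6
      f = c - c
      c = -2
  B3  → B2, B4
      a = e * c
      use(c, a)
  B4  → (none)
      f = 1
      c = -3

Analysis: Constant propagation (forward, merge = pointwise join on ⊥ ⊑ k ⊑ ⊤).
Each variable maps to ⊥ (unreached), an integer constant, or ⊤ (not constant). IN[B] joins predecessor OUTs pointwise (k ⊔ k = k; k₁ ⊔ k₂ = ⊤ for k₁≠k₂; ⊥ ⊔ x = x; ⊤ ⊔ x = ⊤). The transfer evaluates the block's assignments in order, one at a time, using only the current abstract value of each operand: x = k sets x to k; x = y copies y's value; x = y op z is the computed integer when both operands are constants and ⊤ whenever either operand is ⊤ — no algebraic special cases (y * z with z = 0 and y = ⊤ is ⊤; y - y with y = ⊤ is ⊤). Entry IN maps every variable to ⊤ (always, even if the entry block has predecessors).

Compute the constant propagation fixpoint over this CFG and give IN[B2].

Answer: {a: ⊤, b: ⊤, c: ⊤, d: ⊤, e: 5, f: ⊤}

Working:
Converged values:
  B0:   IN=(all ⊤)   OUT={d:-3, e:5; rest ⊤}
  B1:   IN={d:-3, e:5; rest ⊤}   OUT={a:5, c:-15, d:-3, e:5; rest ⊤}
  B2:   IN={e:5; rest ⊤}   OUT={c:-2, d:6, e:5; rest ⊤}
  B3:   IN={c:-2, d:6, e:5; rest ⊤}   OUT={a:-10, c:-2, d:6, e:5; rest ⊤}
  B4:   IN={a:-10, c:-2, d:6, e:5; rest ⊤}   OUT={a:-10, c:-3, d:6, e:5, f:1; rest ⊤}

Merge at B2: IN[B2] = OUT[B1] ⊔ OUT[B3] = {a: ⊤, b: ⊤, c: ⊤, d: ⊤, e: 5, f: ⊤}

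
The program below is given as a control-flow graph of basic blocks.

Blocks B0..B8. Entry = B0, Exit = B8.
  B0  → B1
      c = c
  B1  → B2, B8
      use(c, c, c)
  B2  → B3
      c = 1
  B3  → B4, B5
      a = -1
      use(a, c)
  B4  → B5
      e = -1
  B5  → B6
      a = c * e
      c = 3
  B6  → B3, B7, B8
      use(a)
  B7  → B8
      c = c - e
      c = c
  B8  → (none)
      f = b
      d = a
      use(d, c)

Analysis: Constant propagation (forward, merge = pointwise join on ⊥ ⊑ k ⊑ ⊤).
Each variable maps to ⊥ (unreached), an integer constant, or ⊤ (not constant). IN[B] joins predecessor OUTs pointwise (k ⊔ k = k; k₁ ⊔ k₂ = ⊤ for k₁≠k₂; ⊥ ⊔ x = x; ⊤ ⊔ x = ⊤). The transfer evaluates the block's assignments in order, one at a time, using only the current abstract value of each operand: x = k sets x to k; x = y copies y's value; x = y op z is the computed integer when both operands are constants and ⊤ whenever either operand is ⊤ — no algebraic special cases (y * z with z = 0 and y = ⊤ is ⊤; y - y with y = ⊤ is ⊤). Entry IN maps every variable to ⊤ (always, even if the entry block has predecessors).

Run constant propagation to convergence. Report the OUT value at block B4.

Per-block solution:
  B0:  IN=(all ⊤)  OUT=(all ⊤)
  B1:  IN=(all ⊤)  OUT=(all ⊤)
  B2:  IN=(all ⊤)  OUT={c:1; rest ⊤}
  B3:  IN=(all ⊤)  OUT={a:-1; rest ⊤}
  B4:  IN={a:-1; rest ⊤}  OUT={a:-1, e:-1; rest ⊤}
  B5:  IN={a:-1; rest ⊤}  OUT={c:3; rest ⊤}
  B6:  IN={c:3; rest ⊤}  OUT={c:3; rest ⊤}
  B7:  IN={c:3; rest ⊤}  OUT=(all ⊤)
  B8:  IN=(all ⊤)  OUT=(all ⊤)

Merge at B4: IN[B4] = OUT[B3] = {a: -1, b: ⊤, c: ⊤, d: ⊤, e: ⊤, f: ⊤}
Applying B4's transfer function to that IN value gives OUT[B4] (row B4 above).

Answer: {a: -1, b: ⊤, c: ⊤, d: ⊤, e: -1, f: ⊤}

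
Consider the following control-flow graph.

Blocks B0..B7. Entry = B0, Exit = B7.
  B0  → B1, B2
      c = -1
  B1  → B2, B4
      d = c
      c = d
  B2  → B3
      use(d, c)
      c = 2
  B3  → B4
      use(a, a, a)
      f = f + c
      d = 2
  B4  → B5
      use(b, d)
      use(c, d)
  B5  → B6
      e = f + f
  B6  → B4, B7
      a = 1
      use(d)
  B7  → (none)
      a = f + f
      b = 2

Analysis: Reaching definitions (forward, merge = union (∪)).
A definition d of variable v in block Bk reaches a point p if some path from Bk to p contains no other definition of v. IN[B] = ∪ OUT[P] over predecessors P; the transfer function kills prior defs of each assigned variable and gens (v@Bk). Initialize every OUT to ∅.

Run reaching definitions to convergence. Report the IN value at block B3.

Answer: {c@B2, d@B1}

Working:
Fixpoint table:
  B0: | IN={} | OUT={c@B0}
  B1: | IN={c@B0} | OUT={c@B1, d@B1}
  B2: | IN={c@B0, c@B1, d@B1} | OUT={c@B2, d@B1}
  B3: | IN={c@B2, d@B1} | OUT={c@B2, d@B3, f@B3}
  B4: | IN={a@B6, c@B1, c@B2, d@B1, d@B3, e@B5, f@B3} | OUT={a@B6, c@B1, c@B2, d@B1, d@B3, e@B5, f@B3}
  B5: | IN={a@B6, c@B1, c@B2, d@B1, d@B3, e@B5, f@B3} | OUT={a@B6, c@B1, c@B2, d@B1, d@B3, e@B5, f@B3}
  B6: | IN={a@B6, c@B1, c@B2, d@B1, d@B3, e@B5, f@B3} | OUT={a@B6, c@B1, c@B2, d@B1, d@B3, e@B5, f@B3}
  B7: | IN={a@B6, c@B1, c@B2, d@B1, d@B3, e@B5, f@B3} | OUT={a@B7, b@B7, c@B1, c@B2, d@B1, d@B3, e@B5, f@B3}

Merge at B3: IN[B3] = OUT[B2] = {c@B2, d@B1}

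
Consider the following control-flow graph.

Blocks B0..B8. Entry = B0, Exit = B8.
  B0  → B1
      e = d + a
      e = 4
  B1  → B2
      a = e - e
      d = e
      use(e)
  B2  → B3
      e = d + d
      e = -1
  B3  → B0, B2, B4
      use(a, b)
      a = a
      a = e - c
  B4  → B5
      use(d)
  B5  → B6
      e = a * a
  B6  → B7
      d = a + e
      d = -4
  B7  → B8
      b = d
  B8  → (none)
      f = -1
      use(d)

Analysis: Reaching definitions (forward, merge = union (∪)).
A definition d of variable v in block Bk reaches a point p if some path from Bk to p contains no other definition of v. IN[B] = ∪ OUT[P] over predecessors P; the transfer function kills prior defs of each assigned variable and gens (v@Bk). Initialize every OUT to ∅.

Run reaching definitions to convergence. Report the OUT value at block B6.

Fixpoint table:
  B0: | IN={a@B3, d@B1, e@B2} | OUT={a@B3, d@B1, e@B0}
  B1: | IN={a@B3, d@B1, e@B0} | OUT={a@B1, d@B1, e@B0}
  B2: | IN={a@B1, a@B3, d@B1, e@B0, e@B2} | OUT={a@B1, a@B3, d@B1, e@B2}
  B3: | IN={a@B1, a@B3, d@B1, e@B2} | OUT={a@B3, d@B1, e@B2}
  B4: | IN={a@B3, d@B1, e@B2} | OUT={a@B3, d@B1, e@B2}
  B5: | IN={a@B3, d@B1, e@B2} | OUT={a@B3, d@B1, e@B5}
  B6: | IN={a@B3, d@B1, e@B5} | OUT={a@B3, d@B6, e@B5}
  B7: | IN={a@B3, d@B6, e@B5} | OUT={a@B3, b@B7, d@B6, e@B5}
  B8: | IN={a@B3, b@B7, d@B6, e@B5} | OUT={a@B3, b@B7, d@B6, e@B5, f@B8}

Merge at B6: IN[B6] = OUT[B5] = {a@B3, d@B1, e@B5}
Applying B6's transfer function to that IN value gives OUT[B6] (row B6 above).

Answer: {a@B3, d@B6, e@B5}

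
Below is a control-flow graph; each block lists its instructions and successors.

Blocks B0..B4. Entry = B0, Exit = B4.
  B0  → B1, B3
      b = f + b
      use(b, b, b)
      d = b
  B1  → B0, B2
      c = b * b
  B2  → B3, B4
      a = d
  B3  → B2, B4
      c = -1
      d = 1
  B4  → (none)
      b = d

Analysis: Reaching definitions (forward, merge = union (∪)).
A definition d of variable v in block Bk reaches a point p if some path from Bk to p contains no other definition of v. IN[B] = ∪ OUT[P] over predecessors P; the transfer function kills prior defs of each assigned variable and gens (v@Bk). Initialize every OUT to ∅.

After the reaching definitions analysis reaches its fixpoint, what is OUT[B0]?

Fixpoint table:
  B0:   IN={b@B0, c@B1, d@B0}   OUT={b@B0, c@B1, d@B0}
  B1:   IN={b@B0, c@B1, d@B0}   OUT={b@B0, c@B1, d@B0}
  B2:   IN={a@B2, b@B0, c@B1, c@B3, d@B0, d@B3}   OUT={a@B2, b@B0, c@B1, c@B3, d@B0, d@B3}
  B3:   IN={a@B2, b@B0, c@B1, c@B3, d@B0, d@B3}   OUT={a@B2, b@B0, c@B3, d@B3}
  B4:   IN={a@B2, b@B0, c@B1, c@B3, d@B0, d@B3}   OUT={a@B2, b@B4, c@B1, c@B3, d@B0, d@B3}

Merge at B0 (entry node, so the boundary value {} is joined with the incoming edge(s)): IN[B0] = {} ⊔ OUT[B1] = {b@B0, c@B1, d@B0}
Applying B0's transfer function to that IN value gives OUT[B0] (row B0 above).

Answer: {b@B0, c@B1, d@B0}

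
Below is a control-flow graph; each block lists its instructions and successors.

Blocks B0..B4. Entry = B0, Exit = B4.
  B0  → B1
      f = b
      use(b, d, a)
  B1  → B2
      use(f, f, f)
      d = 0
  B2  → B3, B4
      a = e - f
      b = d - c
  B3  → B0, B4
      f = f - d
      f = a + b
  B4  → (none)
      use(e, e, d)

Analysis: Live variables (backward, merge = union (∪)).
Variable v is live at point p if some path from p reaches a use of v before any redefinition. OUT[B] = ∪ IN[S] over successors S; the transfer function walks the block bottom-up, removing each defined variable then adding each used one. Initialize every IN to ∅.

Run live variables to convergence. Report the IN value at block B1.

Answer: {c, e, f}

Trace:
Fixpoint table:
  B0:  IN={a, b, c, d, e}  OUT={c, e, f}
  B1:  IN={c, e, f}  OUT={c, d, e, f}
  B2:  IN={c, d, e, f}  OUT={a, b, c, d, e, f}
  B3:  IN={a, b, c, d, e, f}  OUT={a, b, c, d, e}
  B4:  IN={d, e}  OUT={}

Merge at B1: OUT[B1] = IN[B2] = {c, d, e, f}
Applying B1's transfer function to that OUT value gives IN[B1] (row B1 above).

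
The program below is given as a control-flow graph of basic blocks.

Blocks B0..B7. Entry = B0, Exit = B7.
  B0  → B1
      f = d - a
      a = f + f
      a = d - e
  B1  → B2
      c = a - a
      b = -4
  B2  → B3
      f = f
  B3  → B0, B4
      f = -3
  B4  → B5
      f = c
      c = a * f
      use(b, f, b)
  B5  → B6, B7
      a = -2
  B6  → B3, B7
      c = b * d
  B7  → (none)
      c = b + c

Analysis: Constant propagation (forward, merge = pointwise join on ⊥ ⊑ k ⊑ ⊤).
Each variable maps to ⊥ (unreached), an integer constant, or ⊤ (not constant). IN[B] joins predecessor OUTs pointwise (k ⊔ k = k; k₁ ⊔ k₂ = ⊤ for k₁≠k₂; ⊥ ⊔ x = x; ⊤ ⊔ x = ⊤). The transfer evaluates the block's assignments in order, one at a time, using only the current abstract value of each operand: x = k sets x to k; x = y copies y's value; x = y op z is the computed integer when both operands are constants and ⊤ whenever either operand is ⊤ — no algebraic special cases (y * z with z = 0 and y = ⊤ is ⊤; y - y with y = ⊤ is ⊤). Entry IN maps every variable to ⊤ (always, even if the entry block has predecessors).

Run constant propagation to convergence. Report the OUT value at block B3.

Answer: {a: ⊤, b: -4, c: ⊤, d: ⊤, e: ⊤, f: -3}

Trace:
Converged values:
  B0:   IN=(all ⊤)   OUT=(all ⊤)
  B1:   IN=(all ⊤)   OUT={b:-4; rest ⊤}
  B2:   IN={b:-4; rest ⊤}   OUT={b:-4; rest ⊤}
  B3:   IN={b:-4; rest ⊤}   OUT={b:-4, f:-3; rest ⊤}
  B4:   IN={b:-4, f:-3; rest ⊤}   OUT={b:-4; rest ⊤}
  B5:   IN={b:-4; rest ⊤}   OUT={a:-2, b:-4; rest ⊤}
  B6:   IN={a:-2, b:-4; rest ⊤}   OUT={a:-2, b:-4; rest ⊤}
  B7:   IN={a:-2, b:-4; rest ⊤}   OUT={a:-2, b:-4; rest ⊤}

Merge at B3: IN[B3] = OUT[B2] ⊔ OUT[B6] = {a: ⊤, b: -4, c: ⊤, d: ⊤, e: ⊤, f: ⊤}
Applying B3's transfer function to that IN value gives OUT[B3] (row B3 above).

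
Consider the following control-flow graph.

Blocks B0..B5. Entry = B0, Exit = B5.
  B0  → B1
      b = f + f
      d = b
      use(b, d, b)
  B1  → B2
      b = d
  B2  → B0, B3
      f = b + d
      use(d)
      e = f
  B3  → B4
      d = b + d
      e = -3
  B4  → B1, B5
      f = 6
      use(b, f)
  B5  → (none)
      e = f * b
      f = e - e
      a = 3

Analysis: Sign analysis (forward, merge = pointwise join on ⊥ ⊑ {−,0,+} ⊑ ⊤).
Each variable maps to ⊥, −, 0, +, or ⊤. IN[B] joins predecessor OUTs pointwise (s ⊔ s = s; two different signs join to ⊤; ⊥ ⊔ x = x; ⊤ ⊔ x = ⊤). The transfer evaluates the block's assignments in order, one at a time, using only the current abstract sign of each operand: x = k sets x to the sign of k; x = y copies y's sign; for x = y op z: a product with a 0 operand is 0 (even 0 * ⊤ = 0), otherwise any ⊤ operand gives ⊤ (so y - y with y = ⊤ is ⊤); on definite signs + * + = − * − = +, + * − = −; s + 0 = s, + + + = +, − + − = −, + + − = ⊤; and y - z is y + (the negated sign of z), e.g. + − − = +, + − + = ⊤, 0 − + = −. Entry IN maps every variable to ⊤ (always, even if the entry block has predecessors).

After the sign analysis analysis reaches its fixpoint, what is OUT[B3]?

Answer: {a: ⊤, b: ⊤, c: ⊤, d: ⊤, e: -, f: ⊤}

Working:
Converged values:
  B0: | IN=(all ⊤) | OUT=(all ⊤)
  B1: | IN=(all ⊤) | OUT=(all ⊤)
  B2: | IN=(all ⊤) | OUT=(all ⊤)
  B3: | IN=(all ⊤) | OUT={e:-; rest ⊤}
  B4: | IN={e:-; rest ⊤} | OUT={e:-, f:+; rest ⊤}
  B5: | IN={e:-, f:+; rest ⊤} | OUT={a:+; rest ⊤}

Merge at B3: IN[B3] = OUT[B2] = {a: ⊤, b: ⊤, c: ⊤, d: ⊤, e: ⊤, f: ⊤}
Applying B3's transfer function to that IN value gives OUT[B3] (row B3 above).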